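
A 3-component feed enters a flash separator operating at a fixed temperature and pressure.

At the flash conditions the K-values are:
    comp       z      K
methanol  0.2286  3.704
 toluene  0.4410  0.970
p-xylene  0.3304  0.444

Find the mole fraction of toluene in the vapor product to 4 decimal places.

y_toluene = 0.4342

Newton–Raphson from ψ = 0.36:
  ψ = 0.3600: g = 0.07018, g' = -0.5892 → ψ = 0.4791
  ψ = 0.4791: g = 0.00545, g' = -0.5074 → ψ = 0.4898
  ψ = 0.4898: g = 0.00003, g' = -0.5026 → ψ = 0.4899
Converged at ψ = 0.4899.
Compositions from xᵢ = zᵢ/(1+ψ(Kᵢ−1)), yᵢ = Kᵢxᵢ:
  methanol: x = 0.0983, y = 0.3642
  toluene: x = 0.4476, y = 0.4342
  p-xylene: x = 0.4541, y = 0.2016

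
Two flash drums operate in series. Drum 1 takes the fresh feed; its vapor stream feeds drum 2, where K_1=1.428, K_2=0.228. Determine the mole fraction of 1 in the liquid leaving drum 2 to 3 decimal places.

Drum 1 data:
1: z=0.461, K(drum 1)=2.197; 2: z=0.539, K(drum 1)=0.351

x_1 (drum 2) = 0.643

Drum 1:
Material balance + equilibrium reduce to Σ zᵢ(Kᵢ−1)/(1+ψ₁(Kᵢ−1)) = 0.
g(0) = ΣzᵢKᵢ − 1 = 0.202 and g(1) = 1 − Σzᵢ/Kᵢ = -0.745, so a root lies in (0, 1).
Iterate (Newton) starting at ψ₁ = 0.44:
  ψ₁ = 0.440: g = -0.1282, g' = -0.728 → ψ₁ = 0.264
  ψ₁ = 0.264: g = -0.0028, g' = -0.712 → ψ₁ = 0.260
Converged at ψ₁ = 0.260.
Drum-1 compositions:
  1: x = 0.352, y = 0.772
  2: x = 0.648, y = 0.228
Drum-2 feed = drum-1 vapor: z₂ = (0.7724, 0.2276).
Drum 2:
Rachford–Rice: g(ψ₂) = Σ zᵢ(Kᵢ−1)/(1+ψ₂(Kᵢ−1)) = 0.
Feasibility: ΣzᵢKᵢ = 1.155, Σzᵢ/Kᵢ = 1.539 — both > 1, two phases present.
Binary case is linear: z₁(K₁−1)(1+ψ₂(K₂−1)) + z₂(K₂−1)(1+ψ₂(K₁−1)) = 0
⇒ ψ₂ = [z₁(K₁−1)+z₂(K₂−1)] / [−(K₁−1)(K₂−1)] = 0.1549/0.3304 = 0.469
  1: x = 0.643, y = 0.919
  2: x = 0.357, y = 0.081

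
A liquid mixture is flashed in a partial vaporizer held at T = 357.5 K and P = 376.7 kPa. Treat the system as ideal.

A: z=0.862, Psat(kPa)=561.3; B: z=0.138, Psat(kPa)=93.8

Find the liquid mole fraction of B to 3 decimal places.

x_B = 0.395

Raoult's law: Kᵢ = Pᵢˢᵃᵗ/P = Pᵢˢᵃᵗ/376.7.
  K_A = 561.3/376.7 = 1.49005, K_B = 93.8/376.7 = 0.24900
Rachford–Rice: g(V/F) = Σ zᵢ(Kᵢ−1)/(1+V/F(Kᵢ−1)) = 0.
Check two-phase: ΣzᵢKᵢ = 1.319 > 1 and Σzᵢ/Kᵢ = 1.133 > 1, so g(0) = 0.319 > 0 and g(1) = -0.133 < 0.
Newton–Raphson from V/F = 0.46:
  V/F = 0.460: g = 0.1864, g' = -0.320 → V/F = 1.000
  V/F = 1.000: g = -0.1327, g' = -1.349 → V/F = 0.902
  V/F = 0.902: g = -0.0280, g' = -0.846 → V/F = 0.869
  V/F = 0.869: g = -0.0017, g' = -0.745 → V/F = 0.866
Converged at V/F = 0.866.
Compositions from xᵢ = zᵢ/(1+V/F(Kᵢ−1)), yᵢ = Kᵢxᵢ:
  A: x = 0.605, y = 0.902
  B: x = 0.395, y = 0.098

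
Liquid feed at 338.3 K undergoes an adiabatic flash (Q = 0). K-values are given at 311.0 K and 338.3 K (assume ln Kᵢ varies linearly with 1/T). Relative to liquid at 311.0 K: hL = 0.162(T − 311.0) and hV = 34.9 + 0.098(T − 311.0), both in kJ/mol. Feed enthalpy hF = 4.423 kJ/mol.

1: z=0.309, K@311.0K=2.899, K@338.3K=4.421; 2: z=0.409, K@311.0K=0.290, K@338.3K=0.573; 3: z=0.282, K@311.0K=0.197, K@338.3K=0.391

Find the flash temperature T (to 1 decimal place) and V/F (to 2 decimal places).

Adiabatic flash: solve Rachford–Rice at each trial T, then check hF = ψ·hV(T) + (1−ψ)·hL(T).
  T = 311.0 K: K = (2.899, 0.290, 0.197), RR gives ψ = 0.049, H_out = 1.717 kJ/mol
  T = 338.3 K: K = (4.421, 0.573, 0.391), RR gives ψ = 0.409, H_out = 17.993 kJ/mol
  T = 324.6 K: K = (3.609, 0.413, 0.281), RR gives ψ = 0.217, H_out = 9.574 kJ/mol
  T = 317.8 K: K = (3.242, 0.347, 0.236), RR gives ψ = 0.134, H_out = 5.729 kJ/mol
  T = 314.4 K: K = (3.068, 0.318, 0.216), RR gives ψ = 0.093, H_out = 3.761 kJ/mol
  T = 316.1 K: K = (3.154, 0.332, 0.226), RR gives ψ = 0.114, H_out = 4.752 kJ/mol
Linear interpolation between T = 314.4 (H_out = 3.761) and T = 316.1 (H_out = 4.752) on hF = 4.423 gives T ≈ 315.5 K, at which ψ = 0.11.

T = 315.5 K, V/F = 0.11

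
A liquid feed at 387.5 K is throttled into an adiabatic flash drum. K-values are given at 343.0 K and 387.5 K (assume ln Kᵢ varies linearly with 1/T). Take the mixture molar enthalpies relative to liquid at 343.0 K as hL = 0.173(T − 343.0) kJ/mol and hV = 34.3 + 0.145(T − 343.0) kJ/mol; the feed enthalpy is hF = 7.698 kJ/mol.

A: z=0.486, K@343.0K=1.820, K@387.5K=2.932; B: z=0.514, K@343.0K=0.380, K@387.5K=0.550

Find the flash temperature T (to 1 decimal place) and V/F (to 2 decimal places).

T = 345.7 K, V/F = 0.21

Adiabatic flash: solve Rachford–Rice at each trial T, then check hF = ψ·hV(T) + (1−ψ)·hL(T).
  T = 343.0 K: K = (1.820, 0.380), RR gives ψ = 0.157, H_out = 5.387 kJ/mol
  T = 387.5 K: K = (2.932, 0.550), RR gives ψ = 0.814, H_out = 34.603 kJ/mol
  T = 365.2 K: K = (2.343, 0.462), RR gives ψ = 0.521, H_out = 21.379 kJ/mol
  T = 354.1 K: K = (2.073, 0.420), RR gives ψ = 0.359, H_out = 14.137 kJ/mol
  T = 348.6 K: K = (1.946, 0.400), RR gives ψ = 0.267, H_out = 10.072 kJ/mol
  T = 345.8 K: K = (1.882, 0.390), RR gives ψ = 0.214, H_out = 7.813 kJ/mol
  T = 344.4 K: K = (1.851, 0.385), RR gives ψ = 0.186, H_out = 6.623 kJ/mol
Linear interpolation between T = 344.4 (H_out = 6.623) and T = 345.8 (H_out = 7.813) on hF = 7.698 gives T ≈ 345.7 K, at which ψ = 0.21.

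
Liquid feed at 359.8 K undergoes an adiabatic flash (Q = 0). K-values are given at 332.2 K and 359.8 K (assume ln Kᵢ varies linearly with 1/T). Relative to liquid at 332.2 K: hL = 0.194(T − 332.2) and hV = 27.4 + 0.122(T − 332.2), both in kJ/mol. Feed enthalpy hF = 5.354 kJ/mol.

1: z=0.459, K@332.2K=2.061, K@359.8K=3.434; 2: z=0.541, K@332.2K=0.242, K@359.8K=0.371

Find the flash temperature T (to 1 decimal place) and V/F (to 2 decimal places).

T = 335.8 K, V/F = 0.17

Adiabatic flash: solve Rachford–Rice at each trial T, then check hF = ψ·hV(T) + (1−ψ)·hL(T).
  T = 332.2 K: K = (2.061, 0.242), RR gives ψ = 0.096, H_out = 2.621 kJ/mol
  T = 359.8 K: K = (3.434, 0.371), RR gives ψ = 0.507, H_out = 18.250 kJ/mol
  T = 346.0 K: K = (2.688, 0.302), RR gives ψ = 0.337, H_out = 11.582 kJ/mol
  T = 339.1 K: K = (2.360, 0.271), RR gives ψ = 0.232, H_out = 7.576 kJ/mol
  T = 335.6 K: K = (2.205, 0.256), RR gives ψ = 0.168, H_out = 5.220 kJ/mol
  T = 337.4 K: K = (2.284, 0.264), RR gives ψ = 0.202, H_out = 6.466 kJ/mol
Linear interpolation between T = 335.6 (H_out = 5.220) and T = 337.4 (H_out = 6.466) on hF = 5.354 gives T ≈ 335.8 K, at which ψ = 0.17.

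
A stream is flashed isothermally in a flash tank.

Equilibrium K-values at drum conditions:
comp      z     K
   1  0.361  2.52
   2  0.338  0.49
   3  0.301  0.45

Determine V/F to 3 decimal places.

V/F = 0.262

Material balance + equilibrium reduce to Σ zᵢ(Kᵢ−1)/(1+V/F(Kᵢ−1)) = 0.
Check two-phase: ΣzᵢKᵢ = 1.211 > 1 and Σzᵢ/Kᵢ = 1.502 > 1, so g(0) = 0.211 > 0 and g(1) = -0.502 < 0.
Newton iteration, V/F⁰ = 0.5:
  V/F = 0.500: g = -0.1480, g' = -0.601 → V/F = 0.254
  V/F = 0.254: g = 0.0056, g' = -0.673 → V/F = 0.262
Converged at V/F = 0.262.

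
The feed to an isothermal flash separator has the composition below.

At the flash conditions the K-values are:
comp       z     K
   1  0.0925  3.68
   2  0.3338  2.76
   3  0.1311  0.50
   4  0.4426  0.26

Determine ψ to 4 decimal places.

ψ = 0.3219

Let ψ = V/F and solve Σ zᵢ(Kᵢ−1)/(1+ψ(Kᵢ−1)) = 0.
Feasibility: ΣzᵢKᵢ = 1.4423, Σzᵢ/Kᵢ = 2.1106 — both > 1, two phases present.
Newton–Raphson from ψ = 0.5:
  ψ = 0.5000: g = -0.18885, g' = -1.0828 → ψ = 0.3256
  ψ = 0.3256: g = -0.00393, g' = -1.0747 → ψ = 0.3219
Converged at ψ = 0.3219.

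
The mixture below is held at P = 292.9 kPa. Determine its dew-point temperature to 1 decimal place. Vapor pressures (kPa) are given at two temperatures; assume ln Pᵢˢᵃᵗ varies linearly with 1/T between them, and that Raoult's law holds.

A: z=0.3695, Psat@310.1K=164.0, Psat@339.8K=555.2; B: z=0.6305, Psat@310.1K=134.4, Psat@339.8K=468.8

Dew-point temperature: Σzᵢ·P/Pᵢˢᵃᵗ(T) = 1. Interpolate ln Pᵢˢᵃᵗ = aᵢ + bᵢ/T.
  T = 310.1 K: ΣzᵢP/Pᵢˢᵃᵗ = 2.0340
  T = 339.8 K: ΣzᵢP/Pᵢˢᵃᵗ = 0.5889
  T = 325.0 K: ΣzᵢP/Pᵢˢᵃᵗ = 1.0616
  T = 332.4 K: ΣzᵢP/Pᵢˢᵃᵗ = 0.7855
  T = 328.7 K: ΣzᵢP/Pᵢˢᵃᵗ = 0.9116
  T = 326.9 K: ΣzᵢP/Pᵢˢᵃᵗ = 0.9813
  T = 325.9 K: ΣzᵢP/Pᵢˢᵃᵗ = 1.0227
Interpolating between 325.9 K and 326.9 K gives T ≈ 326.4 K.

T = 326.4 K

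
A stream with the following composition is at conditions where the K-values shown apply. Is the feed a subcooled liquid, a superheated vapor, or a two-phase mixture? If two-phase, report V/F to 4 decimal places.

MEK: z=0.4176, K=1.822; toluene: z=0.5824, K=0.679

two-phase, V/F = 0.5924

ΣzᵢKᵢ = 1.1563; Σzᵢ/Kᵢ = 1.0869.
Both exceed 1, so a two-phase solution exists.
Material balance + equilibrium reduce to Σ zᵢ(Kᵢ−1)/(1+ψ(Kᵢ−1)) = 0.
Binary case is linear: z₁(K₁−1)(1+ψ(K₂−1)) + z₂(K₂−1)(1+ψ(K₁−1)) = 0
⇒ ψ = [z₁(K₁−1)+z₂(K₂−1)] / [−(K₁−1)(K₂−1)] = 0.15632/0.26386 = 0.5924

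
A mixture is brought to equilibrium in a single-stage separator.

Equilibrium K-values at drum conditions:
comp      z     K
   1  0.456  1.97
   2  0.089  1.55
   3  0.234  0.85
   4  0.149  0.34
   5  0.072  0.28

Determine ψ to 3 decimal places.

Material balance + equilibrium reduce to Σ zᵢ(Kᵢ−1)/(1+ψ(Kᵢ−1)) = 0.
Check two-phase: ΣzᵢKᵢ = 1.306 > 1 and Σzᵢ/Kᵢ = 1.260 > 1, so g(0) = 0.306 > 0 and g(1) = -0.260 < 0.
Iterate (Newton) starting at ψ = 0.58:
  ψ = 0.580: g = 0.0334, g' = -0.478 → ψ = 0.650
  ψ = 0.650: g = -0.0012, g' = -0.513 → ψ = 0.648
Converged at ψ = 0.648.

ψ = 0.648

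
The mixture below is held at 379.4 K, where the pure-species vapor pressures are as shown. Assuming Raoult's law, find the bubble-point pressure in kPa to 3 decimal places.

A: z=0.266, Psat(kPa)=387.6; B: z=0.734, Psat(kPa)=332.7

Pbub = 347.303 kPa

At the bubble point ψ → 0, so ΣzᵢKᵢ = 1 with Kᵢ = Pᵢˢᵃᵗ/P ⇒ P = ΣzᵢPᵢˢᵃᵗ.
P = 0.266·387.6 + 0.734·332.7 = 347.303 kPa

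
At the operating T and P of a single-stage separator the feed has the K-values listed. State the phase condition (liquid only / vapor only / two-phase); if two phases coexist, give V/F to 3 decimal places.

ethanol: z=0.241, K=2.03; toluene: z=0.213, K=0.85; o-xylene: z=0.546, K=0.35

ΣzᵢKᵢ = 0.861; Σzᵢ/Kᵢ = 1.929.
Since ΣzᵢKᵢ < 1 the mixture is below its bubble point — single liquid phase.

liquid only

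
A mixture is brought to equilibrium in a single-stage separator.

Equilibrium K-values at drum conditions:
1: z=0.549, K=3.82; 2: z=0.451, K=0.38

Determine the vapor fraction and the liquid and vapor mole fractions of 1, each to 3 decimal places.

Let ψ = V/F and solve Σ zᵢ(Kᵢ−1)/(1+ψ(Kᵢ−1)) = 0.
Check two-phase: ΣzᵢKᵢ = 2.269 > 1 and Σzᵢ/Kᵢ = 1.331 > 1, so g(0) = 1.269 > 0 and g(1) = -0.331 < 0.
Newton–Raphson from ψ = 0.5:
  ψ = 0.500: g = 0.2372, g' = -1.116 → ψ = 0.713
  ψ = 0.713: g = 0.0135, g' = -1.038 → ψ = 0.726
Converged at ψ = 0.726.
Compositions from xᵢ = zᵢ/(1+ψ(Kᵢ−1)), yᵢ = Kᵢxᵢ:
  1: x = 0.180, y = 0.688
  2: x = 0.820, y = 0.312

ψ = 0.726, x_1 = 0.180, y_1 = 0.688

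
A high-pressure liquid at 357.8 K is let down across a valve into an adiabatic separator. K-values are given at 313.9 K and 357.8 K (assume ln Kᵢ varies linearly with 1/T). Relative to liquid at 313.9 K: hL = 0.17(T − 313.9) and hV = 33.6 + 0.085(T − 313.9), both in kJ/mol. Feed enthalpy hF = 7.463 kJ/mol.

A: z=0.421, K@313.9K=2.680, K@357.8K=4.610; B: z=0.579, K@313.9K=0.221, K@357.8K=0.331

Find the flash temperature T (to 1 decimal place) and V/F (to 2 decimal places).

Adiabatic flash: solve Rachford–Rice at each trial T, then check hF = ψ·hV(T) + (1−ψ)·hL(T).
  T = 313.9 K: K = (2.680, 0.221), RR gives ψ = 0.196, H_out = 6.579 kJ/mol
  T = 357.8 K: K = (4.610, 0.331), RR gives ψ = 0.469, H_out = 21.469 kJ/mol
  T = 335.9 K: K = (3.580, 0.274), RR gives ψ = 0.356, H_out = 15.024 kJ/mol
  T = 324.9 K: K = (3.113, 0.247), RR gives ψ = 0.285, H_out = 11.182 kJ/mol
  T = 319.4 K: K = (2.892, 0.234), RR gives ψ = 0.244, H_out = 9.003 kJ/mol
  T = 316.6 K: K = (2.783, 0.227), RR gives ψ = 0.220, H_out = 7.804 kJ/mol
  T = 315.2 K: K = (2.729, 0.224), RR gives ψ = 0.208, H_out = 7.178 kJ/mol
Linear interpolation between T = 315.2 (H_out = 7.178) and T = 316.6 (H_out = 7.804) on hF = 7.463 gives T ≈ 315.8 K, at which ψ = 0.21.

T = 315.8 K, V/F = 0.21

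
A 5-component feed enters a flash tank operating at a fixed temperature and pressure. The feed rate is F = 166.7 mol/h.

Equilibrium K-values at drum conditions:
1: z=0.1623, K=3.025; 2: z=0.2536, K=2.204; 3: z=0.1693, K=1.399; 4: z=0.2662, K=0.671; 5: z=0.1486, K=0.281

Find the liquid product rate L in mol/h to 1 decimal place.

L = 43.1 mol/h

Material balance + equilibrium reduce to Σ zᵢ(Kᵢ−1)/(1+V/F(Kᵢ−1)) = 0.
g(0) = ΣzᵢKᵢ − 1 = 0.5071 and g(1) = 1 − Σzᵢ/Kᵢ = -0.2153, so a root lies in (0, 1).
Newton iteration, V/F⁰ = 0.51:
  V/F = 0.5100: g = 0.13304, g' = -0.5539 → V/F = 0.7502
  V/F = 0.7502: g = -0.00535, g' = -0.6352 → V/F = 0.7418
  V/F = 0.7418: g = -0.00003, g' = -0.6281 → V/F = 0.7417
Converged at V/F = 0.7417.
Then V = V/F·F = 0.7417·166.7 = 123.6 mol/h and L = F − V = 43.1 mol/h.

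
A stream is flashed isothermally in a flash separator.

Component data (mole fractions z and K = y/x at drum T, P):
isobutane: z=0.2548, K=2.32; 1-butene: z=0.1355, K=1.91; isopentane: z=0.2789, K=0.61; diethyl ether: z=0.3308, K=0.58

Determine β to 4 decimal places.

β = 0.4376

Let β = V/F and solve Σ zᵢ(Kᵢ−1)/(1+β(Kᵢ−1)) = 0.
g(0) = ΣzᵢKᵢ − 1 = 0.2119 and g(1) = 1 − Σzᵢ/Kᵢ = -0.2083, so a root lies in (0, 1).
Newton–Raphson from β = 0.62:
  β = 0.6200: g = -0.06752, g' = -0.3606 → β = 0.4328
  β = 0.4328: g = 0.00187, g' = -0.3861 → β = 0.4376
Converged at β = 0.4376.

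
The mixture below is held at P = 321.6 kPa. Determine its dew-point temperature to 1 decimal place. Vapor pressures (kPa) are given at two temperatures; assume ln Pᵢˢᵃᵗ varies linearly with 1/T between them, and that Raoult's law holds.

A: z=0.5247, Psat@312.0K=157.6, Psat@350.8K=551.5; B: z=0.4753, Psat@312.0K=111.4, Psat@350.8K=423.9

T = 337.7 K

Dew-point temperature: Σzᵢ·P/Pᵢˢᵃᵗ(T) = 1. Interpolate ln Pᵢˢᵃᵗ = aᵢ + bᵢ/T.
  T = 312.0 K: ΣzᵢP/Pᵢˢᵃᵗ = 2.4428
  T = 350.8 K: ΣzᵢP/Pᵢˢᵃᵗ = 0.6666
  T = 331.4 K: ΣzᵢP/Pᵢˢᵃᵗ = 1.2282
  T = 341.1 K: ΣzᵢP/Pᵢˢᵃᵗ = 0.8969
  T = 336.2 K: ΣzᵢP/Pᵢˢᵃᵗ = 1.0489
  T = 338.6 K: ΣzᵢP/Pᵢˢᵃᵗ = 0.9709
Interpolating between 336.2 K and 338.6 K gives T ≈ 337.7 K.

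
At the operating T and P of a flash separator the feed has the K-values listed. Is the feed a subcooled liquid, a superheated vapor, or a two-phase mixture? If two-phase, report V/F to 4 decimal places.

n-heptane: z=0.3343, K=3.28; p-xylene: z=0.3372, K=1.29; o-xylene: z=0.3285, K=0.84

superheated vapor

ΣzᵢKᵢ = 1.8074; Σzᵢ/Kᵢ = 0.7544.
Since Σzᵢ/Kᵢ < 1 the mixture is above its dew point — single vapor phase.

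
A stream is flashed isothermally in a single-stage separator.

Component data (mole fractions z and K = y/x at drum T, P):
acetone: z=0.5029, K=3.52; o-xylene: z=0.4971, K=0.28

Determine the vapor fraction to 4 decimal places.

ψ = 0.5012

Rachford–Rice: g(ψ) = Σ zᵢ(Kᵢ−1)/(1+ψ(Kᵢ−1)) = 0.
Check two-phase: ΣzᵢKᵢ = 1.9094 > 1 and Σzᵢ/Kᵢ = 1.9182 > 1, so g(0) = 0.9094 > 0 and g(1) = -0.9182 < 0.
Binary case is linear: z₁(K₁−1)(1+ψ(K₂−1)) + z₂(K₂−1)(1+ψ(K₁−1)) = 0
⇒ ψ = [z₁(K₁−1)+z₂(K₂−1)] / [−(K₁−1)(K₂−1)] = 0.90940/1.81440 = 0.5012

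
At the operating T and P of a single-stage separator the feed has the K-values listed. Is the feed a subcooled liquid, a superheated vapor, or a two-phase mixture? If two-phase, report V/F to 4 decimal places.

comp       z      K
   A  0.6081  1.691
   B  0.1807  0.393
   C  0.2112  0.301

ΣzᵢKᵢ = 1.1629; Σzᵢ/Kᵢ = 1.5211.
Both exceed 1, so a two-phase solution exists.
Rachford–Rice: g(ψ) = Σ zᵢ(Kᵢ−1)/(1+ψ(Kᵢ−1)) = 0.
Newton iteration, ψ⁰ = 0.39:
  ψ = 0.3900: g = -0.01566, g' = -0.4895 → ψ = 0.3580
  ψ = 0.3580: g = -0.00017, g' = -0.4789 → ψ = 0.3576
Converged at ψ = 0.3576.

two-phase, V/F = 0.3576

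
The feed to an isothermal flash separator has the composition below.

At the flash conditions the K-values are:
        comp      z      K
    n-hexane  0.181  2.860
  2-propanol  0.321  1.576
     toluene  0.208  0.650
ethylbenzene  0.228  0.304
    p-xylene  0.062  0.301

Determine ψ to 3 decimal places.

Newton–Raphson from ψ = 0.46:
  ψ = 0.460: g = -0.0565, g' = -0.589 → ψ = 0.364
  ψ = 0.364: g = -0.0006, g' = -0.581 → ψ = 0.363
Converged at ψ = 0.363.

ψ = 0.363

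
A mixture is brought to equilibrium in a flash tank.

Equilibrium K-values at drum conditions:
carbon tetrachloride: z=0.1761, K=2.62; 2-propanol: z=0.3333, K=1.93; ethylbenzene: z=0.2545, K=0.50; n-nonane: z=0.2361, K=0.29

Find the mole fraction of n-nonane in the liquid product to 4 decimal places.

x_n-nonane = 0.3327

Material balance + equilibrium reduce to Σ zᵢ(Kᵢ−1)/(1+V/F(Kᵢ−1)) = 0.
Feasibility: ΣzᵢKᵢ = 1.3004, Σzᵢ/Kᵢ = 1.5630 — both > 1, two phases present.
Newton–Raphson from V/F = 0.54:
  V/F = 0.5400: g = -0.08767, g' = -0.6917 → V/F = 0.4133
  V/F = 0.4133: g = -0.00283, g' = -0.6557 → V/F = 0.4089
Converged at V/F = 0.4089.
Compositions from xᵢ = zᵢ/(1+V/F(Kᵢ−1)), yᵢ = Kᵢxᵢ:
  carbon tetrachloride: x = 0.1059, y = 0.2775
  2-propanol: x = 0.2415, y = 0.4660
  ethylbenzene: x = 0.3199, y = 0.1600
  n-nonane: x = 0.3327, y = 0.0965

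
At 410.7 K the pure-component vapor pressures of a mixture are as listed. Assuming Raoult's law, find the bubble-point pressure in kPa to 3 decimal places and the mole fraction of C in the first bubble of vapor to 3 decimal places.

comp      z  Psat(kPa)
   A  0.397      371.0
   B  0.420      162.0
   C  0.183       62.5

At the bubble point ψ → 0, so ΣzᵢKᵢ = 1 with Kᵢ = Pᵢˢᵃᵗ/P ⇒ P = ΣzᵢPᵢˢᵃᵗ.
P = 0.397·371.0 + 0.420·162.0 + 0.183·62.5 = 226.764 kPa
yᵢ = zᵢPᵢˢᵃᵗ/P ⇒ y_C = 0.183·62.5/226.764 = 0.050

Pbub = 226.764 kPa, y_C = 0.050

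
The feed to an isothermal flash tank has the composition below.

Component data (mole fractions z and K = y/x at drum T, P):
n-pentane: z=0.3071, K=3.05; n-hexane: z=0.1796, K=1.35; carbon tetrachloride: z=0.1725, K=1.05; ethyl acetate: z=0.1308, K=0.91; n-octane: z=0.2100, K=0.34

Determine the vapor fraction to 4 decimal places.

ψ = 0.7827

Material balance + equilibrium reduce to Σ zᵢ(Kᵢ−1)/(1+ψ(Kᵢ−1)) = 0.
g(0) = ΣzᵢKᵢ − 1 = 0.5507 and g(1) = 1 − Σzᵢ/Kᵢ = -0.1594, so a root lies in (0, 1).
Iterate (Newton) starting at ψ = 0.5:
  ψ = 0.5000: g = 0.15361, g' = -0.5360 → ψ = 0.7866
  ψ = 0.7866: g = -0.00234, g' = -0.5999 → ψ = 0.7827
Converged at ψ = 0.7827.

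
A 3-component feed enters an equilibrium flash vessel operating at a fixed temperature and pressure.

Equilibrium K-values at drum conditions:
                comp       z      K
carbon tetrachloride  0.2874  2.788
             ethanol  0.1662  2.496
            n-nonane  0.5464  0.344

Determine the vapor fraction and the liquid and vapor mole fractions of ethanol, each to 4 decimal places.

Rachford–Rice: g(ψ) = Σ zᵢ(Kᵢ−1)/(1+ψ(Kᵢ−1)) = 0.
Feasibility: ΣzᵢKᵢ = 1.4041, Σzᵢ/Kᵢ = 1.7580 — both > 1, two phases present.
Newton–Raphson from ψ = 0.5:
  ψ = 0.5000: g = -0.11984, g' = -0.8986 → ψ = 0.3666
  ψ = 0.3666: g = -0.00099, g' = -0.8980 → ψ = 0.3655
Converged at ψ = 0.3655.
Compositions from xᵢ = zᵢ/(1+ψ(Kᵢ−1)), yᵢ = Kᵢxᵢ:
  carbon tetrachloride: x = 0.1738, y = 0.4846
  ethanol: x = 0.1074, y = 0.2682
  n-nonane: x = 0.7188, y = 0.2473

ψ = 0.3655, x_ethanol = 0.1074, y_ethanol = 0.2682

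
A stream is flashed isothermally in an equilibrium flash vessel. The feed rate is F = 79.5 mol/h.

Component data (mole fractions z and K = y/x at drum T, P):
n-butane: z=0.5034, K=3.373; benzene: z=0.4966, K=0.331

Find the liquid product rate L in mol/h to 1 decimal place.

Material balance + equilibrium reduce to Σ zᵢ(Kᵢ−1)/(1+ψ(Kᵢ−1)) = 0.
Feasibility: ΣzᵢKᵢ = 1.8623, Σzᵢ/Kᵢ = 1.6495 — both > 1, two phases present.
Iterate (Newton) starting at ψ = 0.37:
  ψ = 0.3700: g = 0.19457, g' = -1.1963 → ψ = 0.5326
  ψ = 0.5326: g = 0.01149, g' = -1.0895 → ψ = 0.5432
Converged at ψ = 0.5432.
Then V = ψ·F = 0.5432·79.5 = 43.2 mol/h and L = F − V = 36.3 mol/h.

L = 36.3 mol/h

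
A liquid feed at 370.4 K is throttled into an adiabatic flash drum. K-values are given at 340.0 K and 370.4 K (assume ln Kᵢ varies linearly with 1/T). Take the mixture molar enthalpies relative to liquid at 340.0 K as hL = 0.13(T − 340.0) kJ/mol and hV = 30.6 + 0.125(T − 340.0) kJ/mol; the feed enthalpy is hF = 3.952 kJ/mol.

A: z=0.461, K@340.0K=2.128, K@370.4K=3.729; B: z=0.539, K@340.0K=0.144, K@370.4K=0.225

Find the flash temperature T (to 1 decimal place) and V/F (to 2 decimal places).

T = 343.1 K, V/F = 0.12

Adiabatic flash: solve Rachford–Rice at each trial T, then check hF = ψ·hV(T) + (1−ψ)·hL(T).
  T = 340.0 K: K = (2.128, 0.144), RR gives ψ = 0.061, H_out = 1.858 kJ/mol
  T = 370.4 K: K = (3.729, 0.225), RR gives ψ = 0.397, H_out = 16.050 kJ/mol
  T = 355.2 K: K = (2.851, 0.182), RR gives ψ = 0.272, H_out = 10.284 kJ/mol
  T = 347.6 K: K = (2.471, 0.162), RR gives ψ = 0.184, H_out = 6.606 kJ/mol
  T = 343.8 K: K = (2.295, 0.153), RR gives ψ = 0.128, H_out = 4.408 kJ/mol
  T = 341.9 K: K = (2.210, 0.148), RR gives ψ = 0.096, H_out = 3.185 kJ/mol
Linear interpolation between T = 341.9 (H_out = 3.185) and T = 343.8 (H_out = 4.408) on hF = 3.952 gives T ≈ 343.1 K, at which ψ = 0.12.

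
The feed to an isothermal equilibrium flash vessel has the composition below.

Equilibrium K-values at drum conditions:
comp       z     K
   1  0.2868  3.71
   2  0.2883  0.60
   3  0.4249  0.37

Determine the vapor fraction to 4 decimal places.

Material balance + equilibrium reduce to Σ zᵢ(Kᵢ−1)/(1+ψ(Kᵢ−1)) = 0.
Feasibility: ΣzᵢKᵢ = 1.3942, Σzᵢ/Kᵢ = 1.7062 — both > 1, two phases present.
Newton iteration, ψ⁰ = 0.5:
  ψ = 0.5000: g = -0.20490, g' = -0.8113 → ψ = 0.2474
  ψ = 0.2474: g = 0.02015, g' = -1.0483 → ψ = 0.2667
  ψ = 0.2667: g = 0.00036, g' = -1.0112 → ψ = 0.2670
Converged at ψ = 0.2670.

ψ = 0.2670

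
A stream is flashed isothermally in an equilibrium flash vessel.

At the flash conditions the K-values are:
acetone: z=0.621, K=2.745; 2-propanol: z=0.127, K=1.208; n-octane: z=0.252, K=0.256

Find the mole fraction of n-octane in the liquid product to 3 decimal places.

Material balance + equilibrium reduce to Σ zᵢ(Kᵢ−1)/(1+ψ(Kᵢ−1)) = 0.
Feasibility: ΣzᵢKᵢ = 1.923, Σzᵢ/Kᵢ = 1.316 — both > 1, two phases present.
Iterate (Newton) starting at ψ = 0.3:
  ψ = 0.300: g = 0.4948, g' = -1.051 → ψ = 0.771
  ψ = 0.771: g = 0.0452, g' = -1.115 → ψ = 0.811
  ψ = 0.811: g = -0.0020, g' = -1.216 → ψ = 0.810
Converged at ψ = 0.810.
Compositions from xᵢ = zᵢ/(1+ψ(Kᵢ−1)), yᵢ = Kᵢxᵢ:
  acetone: x = 0.257, y = 0.706
  2-propanol: x = 0.109, y = 0.131
  n-octane: x = 0.634, y = 0.162

x_n-octane = 0.634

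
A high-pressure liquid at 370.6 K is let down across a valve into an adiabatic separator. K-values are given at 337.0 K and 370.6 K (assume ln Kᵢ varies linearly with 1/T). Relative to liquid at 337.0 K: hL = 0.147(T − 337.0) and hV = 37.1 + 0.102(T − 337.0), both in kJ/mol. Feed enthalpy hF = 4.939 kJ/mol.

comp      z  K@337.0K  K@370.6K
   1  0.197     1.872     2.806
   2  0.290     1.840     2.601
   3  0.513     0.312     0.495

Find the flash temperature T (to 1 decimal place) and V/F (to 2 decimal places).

Adiabatic flash: solve Rachford–Rice at each trial T, then check hF = ψ·hV(T) + (1−ψ)·hL(T).
  T = 337.0 K: K = (1.872, 1.840, 0.312), RR gives ψ = 0.106, H_out = 3.947 kJ/mol
  T = 370.6 K: K = (2.806, 2.601, 0.495), RR gives ψ = 0.659, H_out = 28.397 kJ/mol
  T = 353.8 K: K = (2.314, 2.206, 0.397), RR gives ψ = 0.397, H_out = 16.907 kJ/mol
  T = 345.4 K: K = (2.087, 2.019, 0.353), RR gives ψ = 0.262, H_out = 10.874 kJ/mol
  T = 341.2 K: K = (1.978, 1.929, 0.332), RR gives ψ = 0.188, H_out = 7.568 kJ/mol
  T = 339.1 K: K = (1.924, 1.884, 0.322), RR gives ψ = 0.148, H_out = 5.804 kJ/mol
Linear interpolation between T = 337.0 (H_out = 3.947) and T = 339.1 (H_out = 5.804) on hF = 4.939 gives T ≈ 338.1 K, at which ψ = 0.13.

T = 338.1 K, V/F = 0.13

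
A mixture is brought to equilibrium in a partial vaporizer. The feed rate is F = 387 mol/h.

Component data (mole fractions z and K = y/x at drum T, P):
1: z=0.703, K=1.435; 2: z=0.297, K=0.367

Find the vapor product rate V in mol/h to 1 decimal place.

Material balance + equilibrium reduce to Σ zᵢ(Kᵢ−1)/(1+β(Kᵢ−1)) = 0.
Feasibility: ΣzᵢKᵢ = 1.118, Σzᵢ/Kᵢ = 1.299 — both > 1, two phases present.
Iterate (Newton) starting at β = 0.45:
  β = 0.450: g = -0.0071, g' = -0.326 → β = 0.428
Converged at β = 0.428.
Then V = β·F = 0.4278·387 = 165.6 mol/h and L = F − V = 221.4 mol/h.

V = 165.6 mol/h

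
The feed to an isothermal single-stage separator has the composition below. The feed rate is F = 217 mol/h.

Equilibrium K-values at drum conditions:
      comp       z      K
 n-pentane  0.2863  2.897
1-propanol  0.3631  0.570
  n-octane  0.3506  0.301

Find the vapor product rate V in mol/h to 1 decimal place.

Rachford–Rice: g(V/F) = Σ zᵢ(Kᵢ−1)/(1+V/F(Kᵢ−1)) = 0.
g(0) = ΣzᵢKᵢ − 1 = 0.1419 and g(1) = 1 − Σzᵢ/Kᵢ = -0.9006, so a root lies in (0, 1).
Newton–Raphson from V/F = 0.61:
  V/F = 0.6100: g = -0.38712, g' = -0.8654 → V/F = 0.1627
  V/F = 0.1627: g = -0.02935, g' = -0.8973 → V/F = 0.1300
  V/F = 0.1300: g = 0.00076, g' = -0.9456 → V/F = 0.1308
Converged at V/F = 0.1308.
Then V = V/F·F = 0.1308·217 = 28.4 mol/h and L = F − V = 188.6 mol/h.

V = 28.4 mol/h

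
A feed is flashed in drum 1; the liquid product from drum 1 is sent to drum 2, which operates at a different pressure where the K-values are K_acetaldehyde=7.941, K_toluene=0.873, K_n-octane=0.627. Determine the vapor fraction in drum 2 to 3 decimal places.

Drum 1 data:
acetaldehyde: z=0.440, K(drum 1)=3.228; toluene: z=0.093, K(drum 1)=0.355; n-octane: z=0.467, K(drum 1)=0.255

V/F (drum 2) = 0.618

Drum 1:
Material balance + equilibrium reduce to Σ zᵢ(Kᵢ−1)/(1+ψ₁(Kᵢ−1)) = 0.
g(0) = ΣzᵢKᵢ − 1 = 0.572 and g(1) = 1 − Σzᵢ/Kᵢ = -1.230, so a root lies in (0, 1).
Newton–Raphson from ψ₁ = 0.61:
  ψ₁ = 0.610: g = -0.3211, g' = -1.369 → ψ₁ = 0.375
  ψ₁ = 0.375: g = -0.0283, g' = -1.215 → ψ₁ = 0.352
Converged at ψ₁ = 0.352.
Drum-1 compositions:
  acetaldehyde: x = 0.247, y = 0.796
  toluene: x = 0.120, y = 0.043
  n-octane: x = 0.633, y = 0.161
Drum-2 feed = drum-1 liquid: z₂ = (0.2465, 0.1203, 0.6331).
Drum 2:
Let ψ₂ = V/F and solve Σ zᵢ(Kᵢ−1)/(1+ψ₂(Kᵢ−1)) = 0.
Check two-phase: ΣzᵢKᵢ = 2.460 > 1 and Σzᵢ/Kᵢ = 1.179 > 1, so g(0) = 1.460 > 0 and g(1) = -0.179 < 0.
Iterate (Newton) starting at ψ₂ = 0.42:
  ψ₂ = 0.420: g = 0.1409, g' = -0.901 → ψ₂ = 0.576
  ψ₂ = 0.576: g = 0.0249, g' = -0.620 → ψ₂ = 0.617
  ψ₂ = 0.617: g = 0.0009, g' = -0.577 → ψ₂ = 0.618
Converged at ψ₂ = 0.618.
  acetaldehyde: x = 0.047, y = 0.370
  toluene: x = 0.131, y = 0.114
  n-octane: x = 0.823, y = 0.516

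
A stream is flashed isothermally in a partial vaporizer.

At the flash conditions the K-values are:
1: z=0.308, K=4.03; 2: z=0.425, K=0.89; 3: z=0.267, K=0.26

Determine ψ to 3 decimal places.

Material balance + equilibrium reduce to Σ zᵢ(Kᵢ−1)/(1+ψ(Kᵢ−1)) = 0.
g(0) = ΣzᵢKᵢ − 1 = 0.689 and g(1) = 1 − Σzᵢ/Kᵢ = -0.581, so a root lies in (0, 1).
Newton–Raphson from ψ = 0.5:
  ψ = 0.500: g = 0.0080, g' = -0.821 → ψ = 0.510
Converged at ψ = 0.510.

ψ = 0.510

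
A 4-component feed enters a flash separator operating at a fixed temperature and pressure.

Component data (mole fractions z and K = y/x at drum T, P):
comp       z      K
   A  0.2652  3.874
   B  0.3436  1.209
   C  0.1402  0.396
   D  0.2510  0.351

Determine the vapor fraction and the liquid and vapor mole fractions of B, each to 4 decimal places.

ψ = 0.5214, x_B = 0.3098, y_B = 0.3746

Material balance + equilibrium reduce to Σ zᵢ(Kᵢ−1)/(1+ψ(Kᵢ−1)) = 0.
Feasibility: ΣzᵢKᵢ = 1.5864, Σzᵢ/Kᵢ = 1.4218 — both > 1, two phases present.
Iterate (Newton) starting at ψ = 0.4:
  ψ = 0.4000: g = 0.08917, g' = -0.7686 → ψ = 0.5160
  ψ = 0.5160: g = 0.00383, g' = -0.7145 → ψ = 0.5214
Converged at ψ = 0.5214.
Compositions from xᵢ = zᵢ/(1+ψ(Kᵢ−1)), yᵢ = Kᵢxᵢ:
  A: x = 0.1061, y = 0.4112
  B: x = 0.3098, y = 0.3746
  C: x = 0.2046, y = 0.0810
  D: x = 0.3794, y = 0.1332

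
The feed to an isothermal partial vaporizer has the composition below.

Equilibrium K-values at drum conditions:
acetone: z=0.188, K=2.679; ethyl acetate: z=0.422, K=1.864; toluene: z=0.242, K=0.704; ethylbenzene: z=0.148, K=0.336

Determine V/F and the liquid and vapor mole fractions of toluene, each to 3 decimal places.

V/F = 0.882, x_toluene = 0.328, y_toluene = 0.231

Rachford–Rice: g(V/F) = Σ zᵢ(Kᵢ−1)/(1+V/F(Kᵢ−1)) = 0.
Check two-phase: ΣzᵢKᵢ = 1.510 > 1 and Σzᵢ/Kᵢ = 1.081 > 1, so g(0) = 0.510 > 0 and g(1) = -0.081 < 0.
Newton iteration, V/F⁰ = 0.5:
  V/F = 0.500: g = 0.1950, g' = -0.486 → V/F = 0.902
  V/F = 0.902: g = -0.0120, g' = -0.628 → V/F = 0.882
Converged at V/F = 0.882.
Compositions from xᵢ = zᵢ/(1+V/F(Kᵢ−1)), yᵢ = Kᵢxᵢ:
  acetone: x = 0.076, y = 0.203
  ethyl acetate: x = 0.239, y = 0.446
  toluene: x = 0.328, y = 0.231
  ethylbenzene: x = 0.357, y = 0.120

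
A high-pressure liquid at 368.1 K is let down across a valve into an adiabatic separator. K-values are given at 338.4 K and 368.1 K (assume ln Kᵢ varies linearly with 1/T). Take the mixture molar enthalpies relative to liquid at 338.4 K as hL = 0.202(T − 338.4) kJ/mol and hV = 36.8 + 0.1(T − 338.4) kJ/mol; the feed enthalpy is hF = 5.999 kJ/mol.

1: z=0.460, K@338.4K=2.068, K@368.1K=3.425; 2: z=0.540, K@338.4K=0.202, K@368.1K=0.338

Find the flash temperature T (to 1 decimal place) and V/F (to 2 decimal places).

T = 342.2 K, V/F = 0.14

Adiabatic flash: solve Rachford–Rice at each trial T, then check hF = ψ·hV(T) + (1−ψ)·hL(T).
  T = 338.4 K: K = (2.068, 0.202), RR gives ψ = 0.071, H_out = 2.606 kJ/mol
  T = 368.1 K: K = (3.425, 0.338), RR gives ψ = 0.472, H_out = 21.945 kJ/mol
  T = 353.2 K: K = (2.687, 0.264), RR gives ψ = 0.305, H_out = 13.750 kJ/mol
  T = 345.8 K: K = (2.364, 0.232), RR gives ψ = 0.203, H_out = 8.803 kJ/mol
  T = 342.1 K: K = (2.213, 0.216), RR gives ψ = 0.142, H_out = 5.911 kJ/mol
  T = 344.0 K: K = (2.290, 0.224), RR gives ψ = 0.174, H_out = 7.440 kJ/mol
Linear interpolation between T = 342.1 (H_out = 5.911) and T = 344.0 (H_out = 7.440) on hF = 5.999 gives T ≈ 342.2 K, at which ψ = 0.14.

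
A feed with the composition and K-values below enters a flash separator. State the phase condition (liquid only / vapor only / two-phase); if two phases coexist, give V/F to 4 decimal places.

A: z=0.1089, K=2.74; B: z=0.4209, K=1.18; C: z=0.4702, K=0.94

vapor only

ΣzᵢKᵢ = 1.2370; Σzᵢ/Kᵢ = 0.8967.
Since Σzᵢ/Kᵢ < 1 the mixture is above its dew point — single vapor phase.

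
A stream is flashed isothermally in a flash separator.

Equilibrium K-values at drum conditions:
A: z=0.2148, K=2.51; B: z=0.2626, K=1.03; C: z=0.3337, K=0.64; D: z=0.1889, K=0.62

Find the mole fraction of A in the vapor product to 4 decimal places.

Rachford–Rice: g(ψ) = Σ zᵢ(Kᵢ−1)/(1+ψ(Kᵢ−1)) = 0.
g(0) = ΣzᵢKᵢ − 1 = 0.1403 and g(1) = 1 − Σzᵢ/Kᵢ = -0.1666, so a root lies in (0, 1).
Iterate (Newton) starting at ψ = 0.5:
  ψ = 0.5000: g = -0.04255, g' = -0.2651 → ψ = 0.3395
  ψ = 0.3395: g = 0.00294, g' = -0.3064 → ψ = 0.3491
  ψ = 0.3491: g = 0.00002, g' = -0.3031 → ψ = 0.3492
Converged at ψ = 0.3492.
Compositions from xᵢ = zᵢ/(1+ψ(Kᵢ−1)), yᵢ = Kᵢxᵢ:
  A: x = 0.1406, y = 0.3530
  B: x = 0.2599, y = 0.2677
  C: x = 0.3817, y = 0.2443
  D: x = 0.2178, y = 0.1350

y_A = 0.3530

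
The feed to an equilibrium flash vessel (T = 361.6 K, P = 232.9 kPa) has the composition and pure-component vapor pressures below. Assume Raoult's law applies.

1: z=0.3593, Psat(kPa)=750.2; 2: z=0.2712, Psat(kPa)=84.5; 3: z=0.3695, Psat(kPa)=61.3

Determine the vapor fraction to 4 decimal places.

ψ = 0.2283

Raoult's law: Kᵢ = Pᵢˢᵃᵗ/P = Pᵢˢᵃᵗ/232.9.
  K_1 = 750.2/232.9 = 3.221125, K_2 = 84.5/232.9 = 0.362817, K_3 = 61.3/232.9 = 0.263203
Rachford–Rice: g(ψ) = Σ zᵢ(Kᵢ−1)/(1+ψ(Kᵢ−1)) = 0.
g(0) = ΣzᵢKᵢ − 1 = 0.3530 and g(1) = 1 − Σzᵢ/Kᵢ = -1.2629, so a root lies in (0, 1).
Newton iteration, ψ⁰ = 0.44:
  ψ = 0.4400: g = -0.23936, g' = -1.1052 → ψ = 0.2234
  ψ = 0.2234: g = 0.00599, g' = -1.2289 → ψ = 0.2283
Converged at ψ = 0.2283.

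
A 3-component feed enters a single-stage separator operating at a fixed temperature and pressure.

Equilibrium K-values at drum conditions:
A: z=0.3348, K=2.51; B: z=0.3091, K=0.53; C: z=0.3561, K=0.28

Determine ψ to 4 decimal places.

Let ψ = V/F and solve Σ zᵢ(Kᵢ−1)/(1+ψ(Kᵢ−1)) = 0.
Feasibility: ΣzᵢKᵢ = 1.1039, Σzᵢ/Kᵢ = 1.9884 — both > 1, two phases present.
Iterate (Newton) starting at ψ = 0.5:
  ψ = 0.5000: g = -0.30246, g' = -0.8152 → ψ = 0.1290
  ψ = 0.1290: g = -0.01416, g' = -0.8365 → ψ = 0.1121
  ψ = 0.1121: g = 0.00014, g' = -0.8529 → ψ = 0.1122
Converged at ψ = 0.1122.

ψ = 0.1122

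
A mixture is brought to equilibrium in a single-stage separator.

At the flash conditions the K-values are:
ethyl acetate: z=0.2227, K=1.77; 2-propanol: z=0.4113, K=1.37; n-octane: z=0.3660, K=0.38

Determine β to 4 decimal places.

Material balance + equilibrium reduce to Σ zᵢ(Kᵢ−1)/(1+β(Kᵢ−1)) = 0.
g(0) = ΣzᵢKᵢ − 1 = 0.0967 and g(1) = 1 − Σzᵢ/Kᵢ = -0.3892, so a root lies in (0, 1).
Newton–Raphson from β = 0.5:
  β = 0.5000: g = -0.07664, g' = -0.4044 → β = 0.3105
  β = 0.3105: g = -0.00613, g' = -0.3471 → β = 0.2928
Converged at β = 0.2928.

β = 0.2928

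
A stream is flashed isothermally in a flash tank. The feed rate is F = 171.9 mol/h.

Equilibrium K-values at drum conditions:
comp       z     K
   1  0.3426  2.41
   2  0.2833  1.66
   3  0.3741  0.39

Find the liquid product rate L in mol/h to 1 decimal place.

Let ψ = V/F and solve Σ zᵢ(Kᵢ−1)/(1+ψ(Kᵢ−1)) = 0.
Check two-phase: ΣzᵢKᵢ = 1.4418 > 1 and Σzᵢ/Kᵢ = 1.2721 > 1, so g(0) = 0.4418 > 0 and g(1) = -0.2721 < 0.
Newton–Raphson from ψ = 0.5:
  ψ = 0.5000: g = 0.09556, g' = -0.5923 → ψ = 0.6614
  ψ = 0.6614: g = -0.00239, g' = -0.6333 → ψ = 0.6576
Converged at ψ = 0.6576.
Then V = ψ·F = 0.6576·171.9 = 113.0 mol/h and L = F − V = 58.9 mol/h.

L = 58.9 mol/h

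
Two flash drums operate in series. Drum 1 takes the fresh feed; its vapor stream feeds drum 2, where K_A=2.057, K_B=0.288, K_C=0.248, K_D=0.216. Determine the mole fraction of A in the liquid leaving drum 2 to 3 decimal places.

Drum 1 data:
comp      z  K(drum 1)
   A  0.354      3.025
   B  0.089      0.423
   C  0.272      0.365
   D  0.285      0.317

x_A (drum 2) = 0.418

Drum 1:
Let ψ₁ = V/F and solve Σ zᵢ(Kᵢ−1)/(1+ψ₁(Kᵢ−1)) = 0.
Check two-phase: ΣzᵢKᵢ = 1.298 > 1 and Σzᵢ/Kᵢ = 1.972 > 1, so g(0) = 0.298 > 0 and g(1) = -0.972 < 0.
Iterate (Newton) starting at ψ₁ = 0.5:
  ψ₁ = 0.500: g = -0.2647, g' = -0.959 → ψ₁ = 0.224
  ψ₁ = 0.224: g = 0.0030, g' = -1.060 → ψ₁ = 0.227
Converged at ψ₁ = 0.227.
Drum-1 compositions:
  A: x = 0.243, y = 0.734
  B: x = 0.102, y = 0.043
  C: x = 0.318, y = 0.116
  D: x = 0.337, y = 0.107
Drum-2 feed = drum-1 vapor: z₂ = (0.7338, 0.0433, 0.1160, 0.1069).
Drum 2:
Material balance + equilibrium reduce to Σ zᵢ(Kᵢ−1)/(1+ψ₂(Kᵢ−1)) = 0.
Feasibility: ΣzᵢKᵢ = 1.574, Σzᵢ/Kᵢ = 1.470 — both > 1, two phases present.
Newton–Raphson from ψ₂ = 0.5:
  ψ₂ = 0.500: g = 0.1819, g' = -0.750 → ψ₂ = 0.743
  ψ₂ = 0.743: g = -0.0290, g' = -1.069 → ψ₂ = 0.715
Converged at ψ₂ = 0.715.
  A: x = 0.418, y = 0.860
  B: x = 0.088, y = 0.025
  C: x = 0.251, y = 0.062
  D: x = 0.243, y = 0.053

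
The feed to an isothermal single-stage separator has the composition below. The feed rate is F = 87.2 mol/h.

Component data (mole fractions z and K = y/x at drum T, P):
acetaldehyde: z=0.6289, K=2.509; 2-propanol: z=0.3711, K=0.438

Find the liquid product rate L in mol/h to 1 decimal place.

Rachford–Rice: g(β) = Σ zᵢ(Kᵢ−1)/(1+β(Kᵢ−1)) = 0.
g(0) = ΣzᵢKᵢ − 1 = 0.7405 and g(1) = 1 − Σzᵢ/Kᵢ = -0.0979, so a root lies in (0, 1).
Binary case is linear: z₁(K₁−1)(1+β(K₂−1)) + z₂(K₂−1)(1+β(K₁−1)) = 0
⇒ β = [z₁(K₁−1)+z₂(K₂−1)] / [−(K₁−1)(K₂−1)] = 0.74045/0.84806 = 0.8731
Then V = β·F = 0.8731·87.2 = 76.1 mol/h and L = F − V = 11.1 mol/h.

L = 11.1 mol/h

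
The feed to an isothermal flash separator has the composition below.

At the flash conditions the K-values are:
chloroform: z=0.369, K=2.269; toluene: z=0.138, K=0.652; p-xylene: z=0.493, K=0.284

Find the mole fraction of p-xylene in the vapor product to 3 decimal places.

Iterate (Newton) starting at ψ = 0.5:
  ψ = 0.500: g = -0.3215, g' = -0.860 → ψ = 0.126
  ψ = 0.126: g = -0.0347, g' = -0.765 → ψ = 0.081
  ψ = 0.081: g = 0.0006, g' = -0.791 → ψ = 0.082
Converged at ψ = 0.082.
Compositions from xᵢ = zᵢ/(1+ψ(Kᵢ−1)), yᵢ = Kᵢxᵢ:
  chloroform: x = 0.334, y = 0.759
  toluene: x = 0.142, y = 0.093
  p-xylene: x = 0.524, y = 0.149

y_p-xylene = 0.149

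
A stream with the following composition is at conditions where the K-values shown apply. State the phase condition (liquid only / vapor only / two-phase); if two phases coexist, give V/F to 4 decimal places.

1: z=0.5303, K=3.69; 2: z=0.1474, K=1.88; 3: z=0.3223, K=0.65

ΣzᵢKᵢ = 2.4434; Σzᵢ/Kᵢ = 0.7180.
Since Σzᵢ/Kᵢ < 1 the mixture is above its dew point — single vapor phase.

vapor only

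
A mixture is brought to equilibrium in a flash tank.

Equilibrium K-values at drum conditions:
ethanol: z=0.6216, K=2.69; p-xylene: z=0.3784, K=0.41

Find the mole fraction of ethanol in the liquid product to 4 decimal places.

Binary case is linear: z₁(K₁−1)(1+ψ(K₂−1)) + z₂(K₂−1)(1+ψ(K₁−1)) = 0
⇒ ψ = [z₁(K₁−1)+z₂(K₂−1)] / [−(K₁−1)(K₂−1)] = 0.82725/0.99710 = 0.8297
Compositions from xᵢ = zᵢ/(1+ψ(Kᵢ−1)), yᵢ = Kᵢxᵢ:
  ethanol: x = 0.2588, y = 0.6961
  p-xylene: x = 0.7412, y = 0.3039

x_ethanol = 0.2588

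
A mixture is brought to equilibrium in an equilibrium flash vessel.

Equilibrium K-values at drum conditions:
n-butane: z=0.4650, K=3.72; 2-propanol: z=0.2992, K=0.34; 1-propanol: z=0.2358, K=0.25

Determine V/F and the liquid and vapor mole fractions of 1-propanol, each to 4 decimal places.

V/F = 0.4666, x_1-propanol = 0.3627, y_1-propanol = 0.0907

Material balance + equilibrium reduce to Σ zᵢ(Kᵢ−1)/(1+V/F(Kᵢ−1)) = 0.
Check two-phase: ΣzᵢKᵢ = 1.8905 > 1 and Σzᵢ/Kᵢ = 1.9482 > 1, so g(0) = 0.8905 > 0 and g(1) = -0.9482 < 0.
Iterate (Newton) starting at V/F = 0.41:
  V/F = 0.4100: g = 0.07185, g' = -1.2905 → V/F = 0.4657
  V/F = 0.4657: g = 0.00115, g' = -1.2545 → V/F = 0.4666
Converged at V/F = 0.4666.
Compositions from xᵢ = zᵢ/(1+V/F(Kᵢ−1)), yᵢ = Kᵢxᵢ:
  n-butane: x = 0.2049, y = 0.7623
  2-propanol: x = 0.4323, y = 0.1470
  1-propanol: x = 0.3627, y = 0.0907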